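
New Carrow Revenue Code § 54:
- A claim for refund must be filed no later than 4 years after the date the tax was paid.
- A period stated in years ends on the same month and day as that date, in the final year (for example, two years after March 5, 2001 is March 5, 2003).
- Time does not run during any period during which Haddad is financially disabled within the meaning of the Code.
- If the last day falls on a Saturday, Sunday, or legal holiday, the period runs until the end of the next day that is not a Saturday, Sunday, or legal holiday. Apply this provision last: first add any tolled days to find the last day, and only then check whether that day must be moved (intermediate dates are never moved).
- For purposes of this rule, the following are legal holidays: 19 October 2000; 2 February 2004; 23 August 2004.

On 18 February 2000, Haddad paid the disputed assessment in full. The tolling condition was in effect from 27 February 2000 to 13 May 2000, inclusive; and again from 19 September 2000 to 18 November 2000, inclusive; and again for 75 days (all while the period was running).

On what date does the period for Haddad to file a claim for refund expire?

4 years after 18 February 2000 is February 18, 2004.
From February 27, 2000 through May 13, 2000 inclusive is 77 days; tolling adds 77 days: February 18, 2004 + 77 days = May 5, 2004.
From September 19, 2000 through November 18, 2000 inclusive is 61 days; tolling adds 61 days: May 5, 2004 + 61 days = July 5, 2004.
Tolling adds 75 days: July 5, 2004 + 75 days = September 18, 2004.
September 18, 2004 is Saturday; September 19, 2004 is Sunday. The next qualifying day is September 20, 2004.

September 20, 2004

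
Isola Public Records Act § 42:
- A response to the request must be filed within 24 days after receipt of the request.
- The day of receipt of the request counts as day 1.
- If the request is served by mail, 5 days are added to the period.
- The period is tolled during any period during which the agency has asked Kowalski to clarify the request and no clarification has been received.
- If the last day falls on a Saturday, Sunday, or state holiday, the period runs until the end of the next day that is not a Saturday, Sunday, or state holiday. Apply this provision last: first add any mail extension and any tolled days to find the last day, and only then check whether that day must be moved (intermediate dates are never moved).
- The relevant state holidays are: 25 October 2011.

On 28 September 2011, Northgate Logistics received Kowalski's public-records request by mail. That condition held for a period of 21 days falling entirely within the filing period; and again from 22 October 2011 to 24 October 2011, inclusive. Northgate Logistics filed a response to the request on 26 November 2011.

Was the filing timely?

No

Counting 28 September 2011 as day 1, day 24 is October 21, 2011.
Service was by mail, adding 5 days: October 21, 2011 + 5 days = October 26, 2011.
Tolling adds 21 days: October 26, 2011 + 21 days = November 16, 2011.
From October 22, 2011 through October 24, 2011 inclusive is 3 days; tolling adds 3 days: November 16, 2011 + 3 days = November 19, 2011.
November 19, 2011 is Saturday; November 20, 2011 is Sunday. The next qualifying day is November 21, 2011.
The deadline is November 21, 2011; the filing on November 26, 2011 is after that date.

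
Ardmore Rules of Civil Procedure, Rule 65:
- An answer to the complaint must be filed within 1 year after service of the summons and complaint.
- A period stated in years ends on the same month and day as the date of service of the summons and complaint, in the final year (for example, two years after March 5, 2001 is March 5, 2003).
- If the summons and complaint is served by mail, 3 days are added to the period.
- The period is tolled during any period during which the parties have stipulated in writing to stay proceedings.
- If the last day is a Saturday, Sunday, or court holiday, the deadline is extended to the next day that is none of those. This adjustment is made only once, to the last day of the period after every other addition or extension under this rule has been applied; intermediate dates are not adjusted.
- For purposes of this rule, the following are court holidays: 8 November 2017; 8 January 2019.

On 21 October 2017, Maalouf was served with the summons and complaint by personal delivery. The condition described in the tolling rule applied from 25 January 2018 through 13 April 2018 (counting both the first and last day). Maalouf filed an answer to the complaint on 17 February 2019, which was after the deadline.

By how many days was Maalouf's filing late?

1 year after 21 October 2017 is October 21, 2018.
Service was not by mail, so no mail extension applies.
From January 25, 2018 through April 13, 2018 inclusive is 79 days; tolling adds 79 days: October 21, 2018 + 79 days = January 8, 2019.
January 8, 2019 is a listed holiday. The next qualifying day is January 9, 2019.
The deadline is January 9, 2019; from January 9, 2019 to February 17, 2019 is 39 days.

39 days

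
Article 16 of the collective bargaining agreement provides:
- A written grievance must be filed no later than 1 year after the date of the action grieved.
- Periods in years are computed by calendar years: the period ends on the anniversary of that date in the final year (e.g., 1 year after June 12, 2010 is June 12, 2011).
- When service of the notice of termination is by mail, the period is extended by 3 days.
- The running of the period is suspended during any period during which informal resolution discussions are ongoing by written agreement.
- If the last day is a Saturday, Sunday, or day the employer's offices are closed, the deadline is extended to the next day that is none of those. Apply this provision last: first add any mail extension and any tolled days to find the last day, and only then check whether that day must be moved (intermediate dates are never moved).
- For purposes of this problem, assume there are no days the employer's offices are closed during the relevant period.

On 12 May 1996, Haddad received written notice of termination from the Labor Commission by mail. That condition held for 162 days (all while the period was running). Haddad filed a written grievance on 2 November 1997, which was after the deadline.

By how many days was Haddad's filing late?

1 year after 12 May 1996 is May 12, 1997.
Service was by mail, adding 3 days: May 12, 1997 + 3 days = May 15, 1997.
Tolling adds 162 days: May 15, 1997 + 162 days = October 24, 1997.
October 24, 1997 is a Friday and not a day the employer's offices are closed, so no extension applies.
The deadline is October 24, 1997; from October 24, 1997 to November 2, 1997 is 9 days.

9 days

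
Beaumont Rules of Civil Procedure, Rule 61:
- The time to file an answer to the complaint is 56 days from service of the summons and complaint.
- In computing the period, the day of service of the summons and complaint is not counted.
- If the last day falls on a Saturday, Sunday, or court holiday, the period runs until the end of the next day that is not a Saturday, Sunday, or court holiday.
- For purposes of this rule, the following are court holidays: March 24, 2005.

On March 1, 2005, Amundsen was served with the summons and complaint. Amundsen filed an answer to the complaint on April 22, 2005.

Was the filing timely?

Yes

56 days after March 1, 2005 is April 26, 2005.
April 26, 2005 is a Tuesday and not a court holiday, so no extension applies.
The deadline is April 26, 2005; the filing on April 22, 2005 is on or before that date.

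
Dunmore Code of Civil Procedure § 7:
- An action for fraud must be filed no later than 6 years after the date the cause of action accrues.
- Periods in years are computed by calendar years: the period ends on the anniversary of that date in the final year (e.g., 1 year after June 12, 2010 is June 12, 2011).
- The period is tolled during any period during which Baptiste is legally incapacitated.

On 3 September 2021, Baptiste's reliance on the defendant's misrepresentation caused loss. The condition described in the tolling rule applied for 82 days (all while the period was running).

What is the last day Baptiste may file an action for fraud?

November 24, 2027

6 years after 3 September 2021 is September 3, 2027.
Tolling adds 82 days: September 3, 2027 + 82 days = November 24, 2027.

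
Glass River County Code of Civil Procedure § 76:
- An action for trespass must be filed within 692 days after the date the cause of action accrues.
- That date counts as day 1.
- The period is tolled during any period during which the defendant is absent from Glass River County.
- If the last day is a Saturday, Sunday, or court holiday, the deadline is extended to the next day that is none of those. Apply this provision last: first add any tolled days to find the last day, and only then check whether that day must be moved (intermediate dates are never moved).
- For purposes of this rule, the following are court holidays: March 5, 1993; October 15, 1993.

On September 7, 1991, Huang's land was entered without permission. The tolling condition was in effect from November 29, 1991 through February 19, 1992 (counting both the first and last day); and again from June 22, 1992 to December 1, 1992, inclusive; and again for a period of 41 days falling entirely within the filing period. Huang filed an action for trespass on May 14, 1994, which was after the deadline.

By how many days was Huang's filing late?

Counting September 7, 1991 as day 1, day 692 is July 29, 1993.
From November 29, 1991 through February 19, 1992 inclusive is 83 days; tolling adds 83 days: July 29, 1993 + 83 days = October 20, 1993.
From June 22, 1992 through December 1, 1992 inclusive is 163 days; tolling adds 163 days: October 20, 1993 + 163 days = April 1, 1994.
Tolling adds 41 days: April 1, 1994 + 41 days = May 12, 1994.
May 12, 1994 is a Thursday and not a court holiday, so no extension applies.
The deadline is May 12, 1994; from May 12, 1994 to May 14, 1994 is 2 days.

2 days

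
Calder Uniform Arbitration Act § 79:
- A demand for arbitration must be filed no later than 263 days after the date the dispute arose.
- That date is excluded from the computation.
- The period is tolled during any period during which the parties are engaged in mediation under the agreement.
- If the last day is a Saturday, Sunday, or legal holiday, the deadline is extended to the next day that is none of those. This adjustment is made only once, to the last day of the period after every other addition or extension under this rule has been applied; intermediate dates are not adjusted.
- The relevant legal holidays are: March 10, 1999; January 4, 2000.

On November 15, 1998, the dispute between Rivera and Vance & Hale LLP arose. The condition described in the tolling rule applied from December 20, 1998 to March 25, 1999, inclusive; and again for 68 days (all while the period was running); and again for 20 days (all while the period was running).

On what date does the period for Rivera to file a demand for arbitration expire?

263 days after November 15, 1998 is August 5, 1999.
From December 20, 1998 through March 25, 1999 inclusive is 96 days; tolling adds 96 days: August 5, 1999 + 96 days = November 9, 1999.
Tolling adds 68 days: November 9, 1999 + 68 days = January 16, 2000.
Tolling adds 20 days: January 16, 2000 + 20 days = February 5, 2000.
February 5, 2000 is Saturday; February 6, 2000 is Sunday. The next qualifying day is February 7, 2000.

February 7, 2000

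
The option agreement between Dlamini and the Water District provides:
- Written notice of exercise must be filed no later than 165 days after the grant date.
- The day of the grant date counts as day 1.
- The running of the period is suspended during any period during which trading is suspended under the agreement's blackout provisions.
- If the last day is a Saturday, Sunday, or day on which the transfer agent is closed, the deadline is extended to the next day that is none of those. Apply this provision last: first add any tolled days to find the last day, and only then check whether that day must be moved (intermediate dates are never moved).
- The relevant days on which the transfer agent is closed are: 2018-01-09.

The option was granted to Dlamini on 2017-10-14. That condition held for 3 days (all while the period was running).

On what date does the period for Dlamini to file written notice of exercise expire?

Counting 2017-10-14 as day 1, day 165 is March 27, 2018.
Tolling adds 3 days: March 27, 2018 + 3 days = March 30, 2018.
March 30, 2018 is a Friday and not a day on which the transfer agent is closed, so no extension applies.

March 30, 2018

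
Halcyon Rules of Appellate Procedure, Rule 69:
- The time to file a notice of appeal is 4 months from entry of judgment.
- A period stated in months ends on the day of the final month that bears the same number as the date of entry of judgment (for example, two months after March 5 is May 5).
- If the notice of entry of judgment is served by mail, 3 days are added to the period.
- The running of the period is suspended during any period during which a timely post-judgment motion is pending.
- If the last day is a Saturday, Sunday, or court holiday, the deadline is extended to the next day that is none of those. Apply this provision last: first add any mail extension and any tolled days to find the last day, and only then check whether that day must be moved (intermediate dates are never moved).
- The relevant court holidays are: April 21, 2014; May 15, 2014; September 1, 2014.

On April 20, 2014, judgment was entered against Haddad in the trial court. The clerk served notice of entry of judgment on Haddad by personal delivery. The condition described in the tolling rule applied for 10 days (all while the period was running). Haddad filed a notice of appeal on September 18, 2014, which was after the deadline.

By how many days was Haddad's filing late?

4 months after April 20, 2014 is August 20, 2014.
Service was not by mail, so no mail extension applies.
Tolling adds 10 days: August 20, 2014 + 10 days = August 30, 2014.
August 30, 2014 is Saturday; August 31, 2014 is Sunday; September 1, 2014 is a listed holiday. The next qualifying day is September 2, 2014.
The deadline is September 2, 2014; from September 2, 2014 to September 18, 2014 is 16 days.

16 days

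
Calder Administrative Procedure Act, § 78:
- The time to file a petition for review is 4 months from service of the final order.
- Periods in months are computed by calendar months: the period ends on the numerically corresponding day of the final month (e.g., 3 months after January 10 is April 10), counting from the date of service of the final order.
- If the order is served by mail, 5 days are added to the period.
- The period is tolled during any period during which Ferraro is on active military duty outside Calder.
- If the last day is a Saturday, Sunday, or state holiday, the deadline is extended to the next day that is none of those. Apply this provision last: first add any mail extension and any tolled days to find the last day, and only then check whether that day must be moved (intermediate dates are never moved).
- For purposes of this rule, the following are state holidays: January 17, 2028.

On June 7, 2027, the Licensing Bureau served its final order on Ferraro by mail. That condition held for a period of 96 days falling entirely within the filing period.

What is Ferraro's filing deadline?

4 months after June 7, 2027 is October 7, 2027.
Service was by mail, adding 5 days: October 7, 2027 + 5 days = October 12, 2027.
Tolling adds 96 days: October 12, 2027 + 96 days = January 16, 2028.
January 16, 2028 is Sunday; January 17, 2028 is a listed holiday. The next qualifying day is January 18, 2028.

January 18, 2028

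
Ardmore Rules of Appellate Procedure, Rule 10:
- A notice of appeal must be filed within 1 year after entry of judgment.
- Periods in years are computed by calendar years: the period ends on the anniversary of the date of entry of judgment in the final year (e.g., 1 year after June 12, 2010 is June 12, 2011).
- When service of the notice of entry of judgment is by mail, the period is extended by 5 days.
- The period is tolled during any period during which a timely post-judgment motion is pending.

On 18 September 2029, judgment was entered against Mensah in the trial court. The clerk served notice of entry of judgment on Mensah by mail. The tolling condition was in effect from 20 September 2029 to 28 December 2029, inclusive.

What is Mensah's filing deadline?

January 1, 2031

1 year after 18 September 2029 is September 18, 2030.
Service was by mail, adding 5 days: September 18, 2030 + 5 days = September 23, 2030.
From September 20, 2029 through December 28, 2029 inclusive is 100 days; tolling adds 100 days: September 23, 2030 + 100 days = January 1, 2031.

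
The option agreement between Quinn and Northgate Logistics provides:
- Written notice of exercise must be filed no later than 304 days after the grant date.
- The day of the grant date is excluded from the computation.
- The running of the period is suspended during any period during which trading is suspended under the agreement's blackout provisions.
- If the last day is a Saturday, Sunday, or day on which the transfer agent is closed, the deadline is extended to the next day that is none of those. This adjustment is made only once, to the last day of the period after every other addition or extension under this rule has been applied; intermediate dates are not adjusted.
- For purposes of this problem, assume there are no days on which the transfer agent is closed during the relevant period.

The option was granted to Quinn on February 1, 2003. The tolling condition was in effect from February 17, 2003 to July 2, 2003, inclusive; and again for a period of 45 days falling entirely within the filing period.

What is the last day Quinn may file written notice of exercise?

May 31, 2004

304 days after February 1, 2003 is December 2, 2003.
From February 17, 2003 through July 2, 2003 inclusive is 136 days; tolling adds 136 days: December 2, 2003 + 136 days = April 16, 2004.
Tolling adds 45 days: April 16, 2004 + 45 days = May 31, 2004.
May 31, 2004 is a Monday and not a day on which the transfer agent is closed, so no extension applies.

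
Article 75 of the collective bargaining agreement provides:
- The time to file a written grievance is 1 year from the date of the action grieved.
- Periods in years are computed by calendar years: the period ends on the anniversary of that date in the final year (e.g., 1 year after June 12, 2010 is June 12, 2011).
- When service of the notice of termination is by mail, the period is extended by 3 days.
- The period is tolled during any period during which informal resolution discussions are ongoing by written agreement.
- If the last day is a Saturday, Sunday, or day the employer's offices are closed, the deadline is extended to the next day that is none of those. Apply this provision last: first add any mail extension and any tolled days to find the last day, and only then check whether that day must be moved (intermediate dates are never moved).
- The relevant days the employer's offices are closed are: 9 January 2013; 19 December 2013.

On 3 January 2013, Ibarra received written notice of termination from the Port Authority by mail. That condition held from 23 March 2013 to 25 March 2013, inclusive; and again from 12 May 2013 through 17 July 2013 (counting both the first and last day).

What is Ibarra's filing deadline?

March 17, 2014

1 year after 3 January 2013 is January 3, 2014.
Service was by mail, adding 3 days: January 3, 2014 + 3 days = January 6, 2014.
From March 23, 2013 through March 25, 2013 inclusive is 3 days; tolling adds 3 days: January 6, 2014 + 3 days = January 9, 2014.
From May 12, 2013 through July 17, 2013 inclusive is 67 days; tolling adds 67 days: January 9, 2014 + 67 days = March 17, 2014.
March 17, 2014 is a Monday and not a day the employer's offices are closed, so no extension applies.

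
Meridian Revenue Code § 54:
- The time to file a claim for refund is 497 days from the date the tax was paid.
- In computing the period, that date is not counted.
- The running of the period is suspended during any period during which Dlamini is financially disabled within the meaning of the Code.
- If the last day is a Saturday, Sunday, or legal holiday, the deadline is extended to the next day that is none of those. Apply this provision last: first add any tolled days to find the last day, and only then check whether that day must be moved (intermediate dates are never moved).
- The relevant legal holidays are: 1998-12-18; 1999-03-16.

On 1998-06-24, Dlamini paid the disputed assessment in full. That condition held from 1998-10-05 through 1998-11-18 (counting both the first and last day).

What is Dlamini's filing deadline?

497 days after 1998-06-24 is November 3, 1999.
From October 5, 1998 through November 18, 1998 inclusive is 45 days; tolling adds 45 days: November 3, 1999 + 45 days = December 18, 1999.
December 18, 1999 is Saturday; December 19, 1999 is Sunday. The next qualifying day is December 20, 1999.

December 20, 1999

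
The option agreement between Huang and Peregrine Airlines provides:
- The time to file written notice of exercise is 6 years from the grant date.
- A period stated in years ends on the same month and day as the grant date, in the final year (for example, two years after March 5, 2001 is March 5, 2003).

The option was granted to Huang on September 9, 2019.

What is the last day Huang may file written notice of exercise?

September 9, 2025

6 years after September 9, 2019 is September 9, 2025.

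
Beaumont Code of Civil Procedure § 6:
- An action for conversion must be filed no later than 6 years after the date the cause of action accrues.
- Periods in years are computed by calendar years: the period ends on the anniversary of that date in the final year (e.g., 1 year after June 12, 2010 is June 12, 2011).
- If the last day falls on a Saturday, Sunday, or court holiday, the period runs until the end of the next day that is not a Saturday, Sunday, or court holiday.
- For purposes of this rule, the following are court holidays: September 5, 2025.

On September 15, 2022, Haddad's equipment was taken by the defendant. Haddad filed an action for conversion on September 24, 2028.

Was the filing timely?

No

6 years after September 15, 2022 is September 15, 2028.
September 15, 2028 is a Friday and not a court holiday, so no extension applies.
The deadline is September 15, 2028; the filing on September 24, 2028 is after that date.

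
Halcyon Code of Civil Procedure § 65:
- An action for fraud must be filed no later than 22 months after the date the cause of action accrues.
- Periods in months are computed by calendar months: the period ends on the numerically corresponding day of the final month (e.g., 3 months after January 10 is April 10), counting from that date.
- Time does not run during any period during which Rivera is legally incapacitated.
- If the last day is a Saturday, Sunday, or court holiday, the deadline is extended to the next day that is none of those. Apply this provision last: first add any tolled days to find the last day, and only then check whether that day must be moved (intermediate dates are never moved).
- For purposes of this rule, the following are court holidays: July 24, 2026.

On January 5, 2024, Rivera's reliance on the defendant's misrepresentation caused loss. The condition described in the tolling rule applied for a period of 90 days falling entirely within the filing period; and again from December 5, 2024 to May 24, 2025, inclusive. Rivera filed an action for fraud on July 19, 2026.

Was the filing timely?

22 months after January 5, 2024 is November 5, 2025.
Tolling adds 90 days: November 5, 2025 + 90 days = February 3, 2026.
From December 5, 2024 through May 24, 2025 inclusive is 171 days; tolling adds 171 days: February 3, 2026 + 171 days = July 24, 2026.
July 24, 2026 is a listed holiday; July 25, 2026 is Saturday; July 26, 2026 is Sunday. The next qualifying day is July 27, 2026.
The deadline is July 27, 2026; the filing on July 19, 2026 is on or before that date.

Yes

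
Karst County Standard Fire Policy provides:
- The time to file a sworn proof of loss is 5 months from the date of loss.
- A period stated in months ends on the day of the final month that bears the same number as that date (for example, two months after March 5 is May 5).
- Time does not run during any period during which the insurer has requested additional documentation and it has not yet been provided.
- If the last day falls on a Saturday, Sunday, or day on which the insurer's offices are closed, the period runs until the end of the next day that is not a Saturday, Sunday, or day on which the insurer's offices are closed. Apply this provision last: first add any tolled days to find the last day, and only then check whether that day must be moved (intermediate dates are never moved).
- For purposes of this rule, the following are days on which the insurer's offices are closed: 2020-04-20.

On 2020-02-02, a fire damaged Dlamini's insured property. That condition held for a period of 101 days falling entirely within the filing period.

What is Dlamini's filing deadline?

October 12, 2020

5 months after 2020-02-02 is July 2, 2020.
Tolling adds 101 days: July 2, 2020 + 101 days = October 11, 2020.
October 11, 2020 is Sunday. The next qualifying day is October 12, 2020.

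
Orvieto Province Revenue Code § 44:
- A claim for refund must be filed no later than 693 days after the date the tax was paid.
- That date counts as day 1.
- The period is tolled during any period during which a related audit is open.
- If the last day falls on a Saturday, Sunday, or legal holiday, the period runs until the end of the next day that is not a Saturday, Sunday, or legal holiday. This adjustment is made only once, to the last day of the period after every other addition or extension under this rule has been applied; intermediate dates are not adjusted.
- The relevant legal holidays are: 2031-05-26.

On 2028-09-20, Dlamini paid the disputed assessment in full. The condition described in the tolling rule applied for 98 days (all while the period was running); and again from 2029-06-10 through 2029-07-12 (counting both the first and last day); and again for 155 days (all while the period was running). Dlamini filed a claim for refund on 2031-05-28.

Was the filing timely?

Counting 2028-09-20 as day 1, day 693 is August 13, 2030.
Tolling adds 98 days: August 13, 2030 + 98 days = November 19, 2030.
From June 10, 2029 through July 12, 2029 inclusive is 33 days; tolling adds 33 days: November 19, 2030 + 33 days = December 22, 2030.
Tolling adds 155 days: December 22, 2030 + 155 days = May 26, 2031.
May 26, 2031 is a listed holiday. The next qualifying day is May 27, 2031.
The deadline is May 27, 2031; the filing on May 28, 2031 is after that date.

No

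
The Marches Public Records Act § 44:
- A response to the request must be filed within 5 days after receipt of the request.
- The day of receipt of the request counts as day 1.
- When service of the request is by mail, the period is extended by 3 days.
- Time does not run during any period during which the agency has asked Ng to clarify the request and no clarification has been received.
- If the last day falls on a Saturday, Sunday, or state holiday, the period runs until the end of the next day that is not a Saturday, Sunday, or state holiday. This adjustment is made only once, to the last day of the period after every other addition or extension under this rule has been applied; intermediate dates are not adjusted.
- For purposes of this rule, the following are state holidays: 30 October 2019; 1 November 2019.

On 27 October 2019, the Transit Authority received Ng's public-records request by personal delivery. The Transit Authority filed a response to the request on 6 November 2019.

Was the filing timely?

Counting 27 October 2019 as day 1, day 5 is October 31, 2019.
Service was not by mail, so no mail extension applies.
October 31, 2019 is a Thursday and not a state holiday, so no extension applies.
The deadline is October 31, 2019; the filing on November 6, 2019 is after that date.

No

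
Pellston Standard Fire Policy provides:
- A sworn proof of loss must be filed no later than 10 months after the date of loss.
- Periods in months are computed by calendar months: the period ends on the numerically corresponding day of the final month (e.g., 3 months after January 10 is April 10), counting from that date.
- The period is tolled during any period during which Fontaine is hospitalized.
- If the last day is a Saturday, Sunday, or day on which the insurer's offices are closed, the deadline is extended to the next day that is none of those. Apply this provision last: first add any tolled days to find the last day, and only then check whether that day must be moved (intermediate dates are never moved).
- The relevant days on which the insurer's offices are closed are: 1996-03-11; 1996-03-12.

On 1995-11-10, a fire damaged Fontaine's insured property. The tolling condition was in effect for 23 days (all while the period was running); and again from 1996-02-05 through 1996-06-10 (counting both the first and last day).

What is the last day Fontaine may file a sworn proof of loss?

February 7, 1997

10 months after 1995-11-10 is September 10, 1996.
Tolling adds 23 days: September 10, 1996 + 23 days = October 3, 1996.
From February 5, 1996 through June 10, 1996 inclusive is 127 days; tolling adds 127 days: October 3, 1996 + 127 days = February 7, 1997.
February 7, 1997 is a Friday and not a day on which the insurer's offices are closed, so no extension applies.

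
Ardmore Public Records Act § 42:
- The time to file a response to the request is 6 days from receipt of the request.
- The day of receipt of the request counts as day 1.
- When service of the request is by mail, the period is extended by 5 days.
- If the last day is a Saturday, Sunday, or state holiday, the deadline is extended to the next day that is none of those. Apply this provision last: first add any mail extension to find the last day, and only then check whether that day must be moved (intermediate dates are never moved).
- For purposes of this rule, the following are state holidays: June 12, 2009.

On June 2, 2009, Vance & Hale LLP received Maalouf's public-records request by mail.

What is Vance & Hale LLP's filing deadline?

Counting June 2, 2009 as day 1, day 6 is June 7, 2009.
Service was by mail, adding 5 days: June 7, 2009 + 5 days = June 12, 2009.
June 12, 2009 is a listed holiday; June 13, 2009 is Saturday; June 14, 2009 is Sunday. The next qualifying day is June 15, 2009.

June 15, 2009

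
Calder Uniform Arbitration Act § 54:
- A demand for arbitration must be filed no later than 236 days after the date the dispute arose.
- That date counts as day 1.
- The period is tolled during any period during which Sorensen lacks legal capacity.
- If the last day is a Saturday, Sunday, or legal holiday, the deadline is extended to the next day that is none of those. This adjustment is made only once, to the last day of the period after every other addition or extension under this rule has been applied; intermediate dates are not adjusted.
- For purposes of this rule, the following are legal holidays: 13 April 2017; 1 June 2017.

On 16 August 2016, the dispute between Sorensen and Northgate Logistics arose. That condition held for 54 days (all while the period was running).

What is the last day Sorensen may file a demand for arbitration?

June 2, 2017

Counting 16 August 2016 as day 1, day 236 is April 8, 2017.
Tolling adds 54 days: April 8, 2017 + 54 days = June 1, 2017.
June 1, 2017 is a listed holiday. The next qualifying day is June 2, 2017.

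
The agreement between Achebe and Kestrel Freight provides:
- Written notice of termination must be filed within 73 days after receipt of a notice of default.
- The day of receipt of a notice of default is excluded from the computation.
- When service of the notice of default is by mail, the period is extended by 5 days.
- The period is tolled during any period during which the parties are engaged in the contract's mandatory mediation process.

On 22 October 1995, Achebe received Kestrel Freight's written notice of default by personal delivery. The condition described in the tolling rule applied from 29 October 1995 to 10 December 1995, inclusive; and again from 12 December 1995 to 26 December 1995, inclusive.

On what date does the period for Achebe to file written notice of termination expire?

March 1, 1996

73 days after 22 October 1995 is January 3, 1996.
Service was not by mail, so no mail extension applies.
From October 29, 1995 through December 10, 1995 inclusive is 43 days; tolling adds 43 days: January 3, 1996 + 43 days = February 15, 1996.
From December 12, 1995 through December 26, 1995 inclusive is 15 days; tolling adds 15 days: February 15, 1996 + 15 days = March 1, 1996.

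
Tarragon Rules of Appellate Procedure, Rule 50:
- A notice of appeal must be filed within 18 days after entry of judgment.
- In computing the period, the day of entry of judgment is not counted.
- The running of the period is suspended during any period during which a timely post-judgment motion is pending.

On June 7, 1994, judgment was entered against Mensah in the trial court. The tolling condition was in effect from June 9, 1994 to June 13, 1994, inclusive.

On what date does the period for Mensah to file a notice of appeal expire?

18 days after June 7, 1994 is June 25, 1994.
From June 9, 1994 through June 13, 1994 inclusive is 5 days; tolling adds 5 days: June 25, 1994 + 5 days = June 30, 1994.

June 30, 1994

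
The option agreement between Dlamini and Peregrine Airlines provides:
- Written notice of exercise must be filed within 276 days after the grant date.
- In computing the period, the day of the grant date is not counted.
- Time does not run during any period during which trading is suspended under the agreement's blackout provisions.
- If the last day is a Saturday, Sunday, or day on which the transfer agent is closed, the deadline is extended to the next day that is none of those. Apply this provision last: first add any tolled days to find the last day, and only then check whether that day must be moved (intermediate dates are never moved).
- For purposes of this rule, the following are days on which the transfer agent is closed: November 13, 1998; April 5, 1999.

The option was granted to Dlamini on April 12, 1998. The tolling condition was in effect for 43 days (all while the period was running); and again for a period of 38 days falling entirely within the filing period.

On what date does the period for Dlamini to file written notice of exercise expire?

276 days after April 12, 1998 is January 13, 1999.
Tolling adds 43 days: January 13, 1999 + 43 days = February 25, 1999.
Tolling adds 38 days: February 25, 1999 + 38 days = April 4, 1999.
April 4, 1999 is Sunday; April 5, 1999 is a listed holiday. The next qualifying day is April 6, 1999.

April 6, 1999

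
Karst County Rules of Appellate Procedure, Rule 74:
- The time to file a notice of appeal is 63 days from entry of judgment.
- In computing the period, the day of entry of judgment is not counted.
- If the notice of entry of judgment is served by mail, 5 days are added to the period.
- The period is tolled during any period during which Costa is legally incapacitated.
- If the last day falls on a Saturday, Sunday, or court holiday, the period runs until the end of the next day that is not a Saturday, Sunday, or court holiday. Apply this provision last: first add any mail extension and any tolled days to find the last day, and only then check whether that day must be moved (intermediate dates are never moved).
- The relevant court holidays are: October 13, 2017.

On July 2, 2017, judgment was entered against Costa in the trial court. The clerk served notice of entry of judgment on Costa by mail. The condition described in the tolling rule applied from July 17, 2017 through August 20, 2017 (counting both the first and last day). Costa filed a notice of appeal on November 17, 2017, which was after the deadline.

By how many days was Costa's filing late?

63 days after July 2, 2017 is September 3, 2017.
Service was by mail, adding 5 days: September 3, 2017 + 5 days = September 8, 2017.
From July 17, 2017 through August 20, 2017 inclusive is 35 days; tolling adds 35 days: September 8, 2017 + 35 days = October 13, 2017.
October 13, 2017 is a listed holiday; October 14, 2017 is Saturday; October 15, 2017 is Sunday. The next qualifying day is October 16, 2017.
The deadline is October 16, 2017; from October 16, 2017 to November 17, 2017 is 32 days.

32 days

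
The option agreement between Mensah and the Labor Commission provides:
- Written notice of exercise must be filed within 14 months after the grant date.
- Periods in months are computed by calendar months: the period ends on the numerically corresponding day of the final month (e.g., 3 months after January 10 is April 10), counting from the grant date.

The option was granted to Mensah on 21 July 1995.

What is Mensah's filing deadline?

14 months after 21 July 1995 is September 21, 1996.

September 21, 1996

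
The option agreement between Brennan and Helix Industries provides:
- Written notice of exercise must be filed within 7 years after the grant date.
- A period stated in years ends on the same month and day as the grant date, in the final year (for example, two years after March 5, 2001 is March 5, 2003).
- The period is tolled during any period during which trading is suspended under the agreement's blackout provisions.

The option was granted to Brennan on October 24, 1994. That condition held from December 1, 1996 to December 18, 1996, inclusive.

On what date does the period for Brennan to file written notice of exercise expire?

November 11, 2001

7 years after October 24, 1994 is October 24, 2001.
From December 1, 1996 through December 18, 1996 inclusive is 18 days; tolling adds 18 days: October 24, 2001 + 18 days = November 11, 2001.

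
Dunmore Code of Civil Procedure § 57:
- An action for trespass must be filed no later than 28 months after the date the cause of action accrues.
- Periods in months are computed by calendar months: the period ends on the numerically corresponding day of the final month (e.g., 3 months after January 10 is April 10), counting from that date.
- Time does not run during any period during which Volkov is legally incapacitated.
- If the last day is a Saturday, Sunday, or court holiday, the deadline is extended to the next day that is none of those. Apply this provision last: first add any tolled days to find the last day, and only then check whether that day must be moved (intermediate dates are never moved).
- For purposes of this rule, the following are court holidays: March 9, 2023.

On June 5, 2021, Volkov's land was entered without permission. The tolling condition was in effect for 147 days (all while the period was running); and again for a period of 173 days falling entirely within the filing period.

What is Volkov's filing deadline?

28 months after June 5, 2021 is October 5, 2023.
Tolling adds 147 days: October 5, 2023 + 147 days = February 29, 2024.
Tolling adds 173 days: February 29, 2024 + 173 days = August 20, 2024.
August 20, 2024 is a Tuesday and not a court holiday, so no extension applies.

August 20, 2024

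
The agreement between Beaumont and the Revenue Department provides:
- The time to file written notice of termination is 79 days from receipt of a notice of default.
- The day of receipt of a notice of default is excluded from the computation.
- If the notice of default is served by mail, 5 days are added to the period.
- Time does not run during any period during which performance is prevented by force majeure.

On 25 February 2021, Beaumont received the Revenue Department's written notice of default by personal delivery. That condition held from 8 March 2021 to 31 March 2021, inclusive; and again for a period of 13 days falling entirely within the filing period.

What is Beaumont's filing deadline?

June 21, 2021

79 days after 25 February 2021 is May 15, 2021.
Service was not by mail, so no mail extension applies.
From March 8, 2021 through March 31, 2021 inclusive is 24 days; tolling adds 24 days: May 15, 2021 + 24 days = June 8, 2021.
Tolling adds 13 days: June 8, 2021 + 13 days = June 21, 2021.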